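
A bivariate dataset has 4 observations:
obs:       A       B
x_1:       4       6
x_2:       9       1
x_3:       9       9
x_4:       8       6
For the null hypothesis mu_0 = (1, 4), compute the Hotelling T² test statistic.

Step 1 — sample mean vector:
  mean(A) = (4 + 9 + 9 + 8) / 4 = 30/4 = 7.5
  mean(B) = (6 + 1 + 9 + 6) / 4 = 22/4 = 5.5
  x̄ = (7.5, 5.5),  deviation x̄ - mu_0 = (7.5, 5.5) - (1, 4) = (6.5, 1.5).

Step 2 — sample covariance matrix, S[i,j] = (1/(n-1)) · Σ_k (x_{k,i} - mean_i) · (x_{k,j} - mean_j), divisor n-1 = 3:
  S[A,A] = ((-3.5)·(-3.5) + (1.5)·(1.5) + (1.5)·(1.5) + (0.5)·(0.5)) / 3 = 17/3 = 5.6667
  S[A,B] = ((-3.5)·(0.5) + (1.5)·(-4.5) + (1.5)·(3.5) + (0.5)·(0.5)) / 3 = -3/3 = -1
  S[B,B] = ((0.5)·(0.5) + (-4.5)·(-4.5) + (3.5)·(3.5) + (0.5)·(0.5)) / 3 = 33/3 = 11
  S = [[5.6667, -1],
 [-1, 11]].

Step 3 — invert S. det(S) = 5.6667·11 - (-1)² = 61.3333.
  S^{-1} = (1/det) · [[d, -b], [-b, a]] = [[0.1793, 0.0163],
 [0.0163, 0.0924]].

Step 4 — quadratic form (x̄ - mu_0)^T · S^{-1} · (x̄ - mu_0):
  S^{-1} · (x̄ - mu_0) = (1.1902, 0.2446),
  (x̄ - mu_0)^T · [...] = (6.5)·(1.1902) + (1.5)·(0.2446) = 8.1033.

Step 5 — scale by n: T² = 4 · 8.1033 = 32.413.

T² ≈ 32.413


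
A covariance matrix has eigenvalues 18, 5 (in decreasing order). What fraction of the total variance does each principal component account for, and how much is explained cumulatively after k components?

Step 1 — total variance = trace(Sigma) = Σ λ_i = 18 + 5 = 23.

Step 2 — fraction explained by component i = λ_i / Σ λ:
  PC1: 18/23 = 0.7826
  PC2: 5/23 = 0.2174

Step 3 — cumulative fraction after k components = (λ_1 + ... + λ_k) / Σ λ:
  k = 1: 18/23 = 0.7826
  k = 2: (18 + 5)/23 = 23/23 = 1

Summary (fraction, with percent):

explained: PC1 0.7826 (78.26%), PC2 0.2174 (21.74%);  cumulative: 0.7826, 1


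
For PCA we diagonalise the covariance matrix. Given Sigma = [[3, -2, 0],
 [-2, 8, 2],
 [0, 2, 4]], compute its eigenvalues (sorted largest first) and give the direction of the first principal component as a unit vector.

Step 1 — characteristic polynomial p(λ) = det(λI - Sigma) = λ³ - tr·λ² + c_1·λ - det, where tr = trace, c_1 = sum of the principal 2×2 minors, det = det(Sigma):
  tr = 3 + 8 + 4 = 15,
  c_1 = (3·8 - (-2)²) + (3·4 - (0)²) + (8·4 - (2)²) = 20 + 12 + 28 = 60,
  det = 3·(8·4 - (2)²) - (-2)·((-2)·4 - (2)·(0)) + (0)·((-2)·(2) - 8·(0)) = 3·(28) - (-2)·(-8) + (0)·(-4) = 68.
  So p(λ) = λ³ - 15λ² + 60λ - 68.
Step 2 — look for an integer root (rational root theorem: any rational root is an integer divisor of 68). Testing λ = 2:
  p(2) = 8 - 60 + 120 - 68 = 0  ✓
  Dividing out (λ - 2): p(λ) = (λ - 2)(λ² - 13λ + 34).
Step 3 — remaining eigenvalues from the quadratic λ² - 13λ + 34 = 0:
  Δ = 13² - 4·34 = 169 - 136 = 33,  λ = (13 ± √33)/2 = (13 ± 5.7446)/2 ≈ 9.3723 or 3.6277.
  Sorted: λ_1 = 9.3723,  λ_2 = 3.6277,  λ_3 = 2  (check: sum = 15 = tr ✓).

Step 4 — unit eigenvector for λ_1 ≈ 9.3723: v spans the null space of (Sigma - λ_1 I), whose rows are
  r_1 = (-6.3723, -2, 0),  r_2 = (-2, -1.3723, 2),  r_3 = (0, 2, -5.3723).
  v is orthogonal to every row, so take v ∝ r_1 × r_2 = ((-2)·(2) - (0)·(-1.3723), (0)·(-2) - (-6.3723)·(2), (-6.3723)·(-1.3723) - (-2)·(-2)) ≈ (-4, 12.7446, 4.7446).
  Rescale (multiply by -1 so the first nonzero entry is positive): u = (4, -12.7446, -4.7446).
  ||u|| = √((4)² + (-12.7446)² + (-4.7446)²) = √(200.9348) ≈ 14.1751,  v_1 = u/||u|| ≈ (0.2822, -0.8991, -0.3347) (||v_1|| = 1).

λ_1 = 9.3723,  λ_2 = 3.6277,  λ_3 = 2;  v_1 ≈ (0.2822, -0.8991, -0.3347)


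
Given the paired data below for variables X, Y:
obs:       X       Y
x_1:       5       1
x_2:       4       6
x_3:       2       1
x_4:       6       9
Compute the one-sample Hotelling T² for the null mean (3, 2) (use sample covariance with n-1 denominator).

Step 1 — sample mean vector:
  mean(X) = (5 + 4 + 2 + 6) / 4 = 17/4 = 4.25
  mean(Y) = (1 + 6 + 1 + 9) / 4 = 17/4 = 4.25
  x̄ = (4.25, 4.25),  deviation x̄ - mu_0 = (4.25, 4.25) - (3, 2) = (1.25, 2.25).

Step 2 — sample covariance matrix, S[i,j] = (1/(n-1)) · Σ_k (x_{k,i} - mean_i) · (x_{k,j} - mean_j), divisor n-1 = 3:
  S[X,X] = ((0.75)·(0.75) + (-0.25)·(-0.25) + (-2.25)·(-2.25) + (1.75)·(1.75)) / 3 = 8.75/3 = 2.9167
  S[X,Y] = ((0.75)·(-3.25) + (-0.25)·(1.75) + (-2.25)·(-3.25) + (1.75)·(4.75)) / 3 = 12.75/3 = 4.25
  S[Y,Y] = ((-3.25)·(-3.25) + (1.75)·(1.75) + (-3.25)·(-3.25) + (4.75)·(4.75)) / 3 = 46.75/3 = 15.5833
  S = [[2.9167, 4.25],
 [4.25, 15.5833]].

Step 3 — invert S. det(S) = 2.9167·15.5833 - (4.25)² = 27.3889.
  S^{-1} = (1/det) · [[d, -b], [-b, a]] = [[0.569, -0.1552],
 [-0.1552, 0.1065]].

Step 4 — quadratic form (x̄ - mu_0)^T · S^{-1} · (x̄ - mu_0):
  S^{-1} · (x̄ - mu_0) = (0.3621, 0.0456),
  (x̄ - mu_0)^T · [...] = (1.25)·(0.3621) + (2.25)·(0.0456) = 0.5553.

Step 5 — scale by n: T² = 4 · 0.5553 = 2.2211.

T² ≈ 2.2211


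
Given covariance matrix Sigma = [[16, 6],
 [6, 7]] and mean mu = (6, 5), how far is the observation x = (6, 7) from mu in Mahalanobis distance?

Step 1 — centre the observation: (x - mu) = (0, 2).

Step 2 — invert Sigma. det(Sigma) = 16·7 - (6)² = 76.
  Sigma^{-1} = (1/det) · [[d, -b], [-b, a]] = [[0.0921, -0.0789],
 [-0.0789, 0.2105]].

Step 3 — form the quadratic (x - mu)^T · Sigma^{-1} · (x - mu):
  Sigma^{-1} · (x - mu) = (-0.1579, 0.4211).
  (x - mu)^T · [Sigma^{-1} · (x - mu)] = (0)·(-0.1579) + (2)·(0.4211) = 0.8421.

Step 4 — take square root: d = √(0.8421) ≈ 0.9177.

d(x, mu) = √(0.8421) ≈ 0.9177


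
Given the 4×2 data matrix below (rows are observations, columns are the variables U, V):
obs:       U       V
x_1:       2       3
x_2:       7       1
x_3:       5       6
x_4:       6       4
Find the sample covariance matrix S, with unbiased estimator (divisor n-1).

Step 1 — column means:
  mean(U) = (2 + 7 + 5 + 6) / 4 = 20/4 = 5
  mean(V) = (3 + 1 + 6 + 4) / 4 = 14/4 = 3.5

Step 2 — sample covariance S[i,j] = (1/(n-1)) · Σ_k (x_{k,i} - mean_i) · (x_{k,j} - mean_j), with n-1 = 3.
  S[U,U] = ((-3)·(-3) + (2)·(2) + (0)·(0) + (1)·(1)) / 3 = 14/3 = 4.6667
  S[U,V] = ((-3)·(-0.5) + (2)·(-2.5) + (0)·(2.5) + (1)·(0.5)) / 3 = -3/3 = -1
  S[V,V] = ((-0.5)·(-0.5) + (-2.5)·(-2.5) + (2.5)·(2.5) + (0.5)·(0.5)) / 3 = 13/3 = 4.3333

S is symmetric (S[j,i] = S[i,j]). Assembling:

S = [[4.6667, -1],
 [-1, 4.3333]]


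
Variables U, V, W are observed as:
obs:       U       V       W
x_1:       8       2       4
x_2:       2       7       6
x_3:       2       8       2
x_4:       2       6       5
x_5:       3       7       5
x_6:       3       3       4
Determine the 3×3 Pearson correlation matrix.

Step 1 — column means:
  mean(U) = (8 + 2 + 2 + 2 + 3 + 3) / 6 = 20/6 = 3.3333
  mean(V) = (2 + 7 + 8 + 6 + 7 + 3) / 6 = 33/6 = 5.5
  mean(W) = (4 + 6 + 2 + 5 + 5 + 4) / 6 = 26/6 = 4.3333

Step 2 — sample variances and covariances s[i,j] = (1/(n-1)) · Σ_k (x_{k,i} - mean_i) · (x_{k,j} - mean_j), with n-1 = 5:
  s[U,U] = ((4.6667)·(4.6667) + (-1.3333)·(-1.3333) + (-1.3333)·(-1.3333) + (-1.3333)·(-1.3333) + (-0.3333)·(-0.3333) + (-0.3333)·(-0.3333)) / 5 = 27.3333/5 = 5.4667
  s[U,V] = ((4.6667)·(-3.5) + (-1.3333)·(1.5) + (-1.3333)·(2.5) + (-1.3333)·(0.5) + (-0.3333)·(1.5) + (-0.3333)·(-2.5)) / 5 = -22/5 = -4.4
  s[U,W] = ((4.6667)·(-0.3333) + (-1.3333)·(1.6667) + (-1.3333)·(-2.3333) + (-1.3333)·(0.6667) + (-0.3333)·(0.6667) + (-0.3333)·(-0.3333)) / 5 = -1.6667/5 = -0.3333
  s[V,V] = ((-3.5)·(-3.5) + (1.5)·(1.5) + (2.5)·(2.5) + (0.5)·(0.5) + (1.5)·(1.5) + (-2.5)·(-2.5)) / 5 = 29.5/5 = 5.9
  s[V,W] = ((-3.5)·(-0.3333) + (1.5)·(1.6667) + (2.5)·(-2.3333) + (0.5)·(0.6667) + (1.5)·(0.6667) + (-2.5)·(-0.3333)) / 5 = 0/5 = 0
  s[W,W] = ((-0.3333)·(-0.3333) + (1.6667)·(1.6667) + (-2.3333)·(-2.3333) + (0.6667)·(0.6667) + (0.6667)·(0.6667) + (-0.3333)·(-0.3333)) / 5 = 9.3333/5 = 1.8667
  Sample standard deviations s_i = √(s[i,i]):
  s(U) = √(5.4667) = 2.3381
  s(V) = √(5.9) = 2.429
  s(W) = √(1.8667) = 1.3663

Step 3 — r_{ij} = s_{ij} / (s_i · s_j):
  r[U,U] = 1 (diagonal).
  r[U,V] = -4.4 / (2.3381 · 2.429) = -4.4 / 5.6792 = -0.7748
  r[U,W] = -0.3333 / (2.3381 · 1.3663) = -0.3333 / 3.1944 = -0.1043
  r[V,V] = 1 (diagonal).
  r[V,W] = 0 / (2.429 · 1.3663) = 0 / 3.3186 = 0
  r[W,W] = 1 (diagonal).

R is symmetric with unit diagonal. Assembling:

R = [[1, -0.7748, -0.1043],
 [-0.7748, 1, 0],
 [-0.1043, 0, 1]]


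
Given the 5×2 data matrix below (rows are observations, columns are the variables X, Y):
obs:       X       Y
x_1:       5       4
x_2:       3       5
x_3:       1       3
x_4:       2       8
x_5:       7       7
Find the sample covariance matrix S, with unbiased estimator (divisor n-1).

Step 1 — column means:
  mean(X) = (5 + 3 + 1 + 2 + 7) / 5 = 18/5 = 3.6
  mean(Y) = (4 + 5 + 3 + 8 + 7) / 5 = 27/5 = 5.4

Step 2 — sample covariance S[i,j] = (1/(n-1)) · Σ_k (x_{k,i} - mean_i) · (x_{k,j} - mean_j), with n-1 = 4.
  S[X,X] = ((1.4)·(1.4) + (-0.6)·(-0.6) + (-2.6)·(-2.6) + (-1.6)·(-1.6) + (3.4)·(3.4)) / 4 = 23.2/4 = 5.8
  S[X,Y] = ((1.4)·(-1.4) + (-0.6)·(-0.4) + (-2.6)·(-2.4) + (-1.6)·(2.6) + (3.4)·(1.6)) / 4 = 5.8/4 = 1.45
  S[Y,Y] = ((-1.4)·(-1.4) + (-0.4)·(-0.4) + (-2.4)·(-2.4) + (2.6)·(2.6) + (1.6)·(1.6)) / 4 = 17.2/4 = 4.3

S is symmetric (S[j,i] = S[i,j]). Assembling:

S = [[5.8, 1.45],
 [1.45, 4.3]]


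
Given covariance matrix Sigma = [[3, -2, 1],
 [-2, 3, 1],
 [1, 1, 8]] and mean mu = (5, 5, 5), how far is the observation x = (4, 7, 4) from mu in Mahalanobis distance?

Step 1 — centre the observation: (x - mu) = (-1, 2, -1).

Step 2 — invert Sigma (cofactor / det for 3×3, or solve directly):
  Sigma^{-1} = [[0.7667, 0.5667, -0.1667],
 [0.5667, 0.7667, -0.1667],
 [-0.1667, -0.1667, 0.1667]].

Step 3 — form the quadratic (x - mu)^T · Sigma^{-1} · (x - mu):
  Sigma^{-1} · (x - mu) = (0.5333, 1.1333, -0.3333).
  (x - mu)^T · [Sigma^{-1} · (x - mu)] = (-1)·(0.5333) + (2)·(1.1333) + (-1)·(-0.3333) = 2.0667.

Step 4 — take square root: d = √(2.0667) ≈ 1.4376.

d(x, mu) = √(2.0667) ≈ 1.4376


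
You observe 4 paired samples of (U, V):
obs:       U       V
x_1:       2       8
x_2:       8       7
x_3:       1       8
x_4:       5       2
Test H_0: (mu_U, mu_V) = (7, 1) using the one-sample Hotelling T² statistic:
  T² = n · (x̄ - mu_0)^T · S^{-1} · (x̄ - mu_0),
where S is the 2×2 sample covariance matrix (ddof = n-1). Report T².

Step 1 — sample mean vector:
  mean(U) = (2 + 8 + 1 + 5) / 4 = 16/4 = 4
  mean(V) = (8 + 7 + 8 + 2) / 4 = 25/4 = 6.25
  x̄ = (4, 6.25),  deviation x̄ - mu_0 = (4, 6.25) - (7, 1) = (-3, 5.25).

Step 2 — sample covariance matrix, S[i,j] = (1/(n-1)) · Σ_k (x_{k,i} - mean_i) · (x_{k,j} - mean_j), divisor n-1 = 3:
  S[U,U] = ((-2)·(-2) + (4)·(4) + (-3)·(-3) + (1)·(1)) / 3 = 30/3 = 10
  S[U,V] = ((-2)·(1.75) + (4)·(0.75) + (-3)·(1.75) + (1)·(-4.25)) / 3 = -10/3 = -3.3333
  S[V,V] = ((1.75)·(1.75) + (0.75)·(0.75) + (1.75)·(1.75) + (-4.25)·(-4.25)) / 3 = 24.75/3 = 8.25
  S = [[10, -3.3333],
 [-3.3333, 8.25]].

Step 3 — invert S. det(S) = 10·8.25 - (-3.3333)² = 71.3889.
  S^{-1} = (1/det) · [[d, -b], [-b, a]] = [[0.1156, 0.0467],
 [0.0467, 0.1401]].

Step 4 — quadratic form (x̄ - mu_0)^T · S^{-1} · (x̄ - mu_0):
  S^{-1} · (x̄ - mu_0) = (-0.1016, 0.5953),
  (x̄ - mu_0)^T · [...] = (-3)·(-0.1016) + (5.25)·(0.5953) = 3.4302.

Step 5 — scale by n: T² = 4 · 3.4302 = 13.7206.

T² ≈ 13.7206


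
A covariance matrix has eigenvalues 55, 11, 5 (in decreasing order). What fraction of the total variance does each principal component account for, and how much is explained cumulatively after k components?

Step 1 — total variance = trace(Sigma) = Σ λ_i = 55 + 11 + 5 = 71.

Step 2 — fraction explained by component i = λ_i / Σ λ:
  PC1: 55/71 = 0.7746
  PC2: 11/71 = 0.1549
  PC3: 5/71 = 0.0704

Step 3 — cumulative fraction after k components = (λ_1 + ... + λ_k) / Σ λ:
  k = 1: 55/71 = 0.7746
  k = 2: (55 + 11)/71 = 66/71 = 0.9296
  k = 3: (55 + 11 + 5)/71 = 71/71 = 1

Summary (fraction, with percent):

explained: PC1 0.7746 (77.46%), PC2 0.1549 (15.49%), PC3 0.0704 (7.04%);  cumulative: 0.7746, 0.9296, 1


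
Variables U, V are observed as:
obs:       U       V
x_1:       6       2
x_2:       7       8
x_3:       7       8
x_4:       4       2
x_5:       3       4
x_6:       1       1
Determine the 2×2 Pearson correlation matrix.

Step 1 — column means:
  mean(U) = (6 + 7 + 7 + 4 + 3 + 1) / 6 = 28/6 = 4.6667
  mean(V) = (2 + 8 + 8 + 2 + 4 + 1) / 6 = 25/6 = 4.1667

Step 2 — sample variances and covariances s[i,j] = (1/(n-1)) · Σ_k (x_{k,i} - mean_i) · (x_{k,j} - mean_j), with n-1 = 5:
  s[U,U] = ((1.3333)·(1.3333) + (2.3333)·(2.3333) + (2.3333)·(2.3333) + (-0.6667)·(-0.6667) + (-1.6667)·(-1.6667) + (-3.6667)·(-3.6667)) / 5 = 29.3333/5 = 5.8667
  s[U,V] = ((1.3333)·(-2.1667) + (2.3333)·(3.8333) + (2.3333)·(3.8333) + (-0.6667)·(-2.1667) + (-1.6667)·(-0.1667) + (-3.6667)·(-3.1667)) / 5 = 28.3333/5 = 5.6667
  s[V,V] = ((-2.1667)·(-2.1667) + (3.8333)·(3.8333) + (3.8333)·(3.8333) + (-2.1667)·(-2.1667) + (-0.1667)·(-0.1667) + (-3.1667)·(-3.1667)) / 5 = 48.8333/5 = 9.7667
  Sample standard deviations s_i = √(s[i,i]):
  s(U) = √(5.8667) = 2.4221
  s(V) = √(9.7667) = 3.1252

Step 3 — r_{ij} = s_{ij} / (s_i · s_j):
  r[U,U] = 1 (diagonal).
  r[U,V] = 5.6667 / (2.4221 · 3.1252) = 5.6667 / 7.5695 = 0.7486
  r[V,V] = 1 (diagonal).

R is symmetric with unit diagonal. Assembling:

R = [[1, 0.7486],
 [0.7486, 1]]


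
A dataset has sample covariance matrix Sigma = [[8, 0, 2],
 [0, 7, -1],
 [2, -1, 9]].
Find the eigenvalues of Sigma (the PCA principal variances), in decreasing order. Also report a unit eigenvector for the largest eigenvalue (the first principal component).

Step 1 — characteristic polynomial p(λ) = det(λI - Sigma) = λ³ - tr·λ² + c_1·λ - det, where tr = trace, c_1 = sum of the principal 2×2 minors, det = det(Sigma):
  tr = 8 + 7 + 9 = 24,
  c_1 = (8·7 - (0)²) + (8·9 - (2)²) + (7·9 - (-1)²) = 56 + 68 + 62 = 186,
  det = 8·(7·9 - (-1)²) - (0)·((0)·9 - (-1)·(2)) + (2)·((0)·(-1) - 7·(2)) = 8·(62) - (0)·(2) + (2)·(-14) = 468.
  So p(λ) = λ³ - 24λ² + 186λ - 468.
Step 2 — look for an integer root (rational root theorem: any rational root is an integer divisor of 468). Testing λ = 6:
  p(6) = 216 - 864 + 1116 - 468 = 0  ✓
  Dividing out (λ - 6): p(λ) = (λ - 6)(λ² - 18λ + 78).
Step 3 — remaining eigenvalues from the quadratic λ² - 18λ + 78 = 0:
  Δ = 18² - 4·78 = 324 - 312 = 12,  λ = (18 ± √12)/2 = (18 ± 3.4641)/2 ≈ 10.7321 or 7.2679.
  Sorted: λ_1 = 10.7321,  λ_2 = 7.2679,  λ_3 = 6  (check: sum = 24 = tr ✓).

Step 4 — unit eigenvector for λ_1 ≈ 10.7321: v spans the null space of (Sigma - λ_1 I), whose rows are
  r_1 = (-2.7321, 0, 2),  r_2 = (0, -3.7321, -1),  r_3 = (2, -1, -1.7321).
  v is orthogonal to every row, so take v ∝ r_1 × r_2 = ((0)·(-1) - (2)·(-3.7321), (2)·(0) - (-2.7321)·(-1), (-2.7321)·(-3.7321) - (0)·(0)) ≈ (7.4641, -2.7321, 10.1962).
  Let u = (7.4641, -2.7321, 10.1962).
  ||u|| = √((7.4641)² + (-2.7321)² + (10.1962)²) = √(167.1384) ≈ 12.9282,  v_1 = u/||u|| ≈ (0.5774, -0.2113, 0.7887) (||v_1|| = 1).

λ_1 = 10.7321,  λ_2 = 7.2679,  λ_3 = 6;  v_1 ≈ (0.5774, -0.2113, 0.7887)


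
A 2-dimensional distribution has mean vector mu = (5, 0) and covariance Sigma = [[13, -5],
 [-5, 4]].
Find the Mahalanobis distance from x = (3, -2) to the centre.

Step 1 — centre the observation: (x - mu) = (-2, -2).

Step 2 — invert Sigma. det(Sigma) = 13·4 - (-5)² = 27.
  Sigma^{-1} = (1/det) · [[d, -b], [-b, a]] = [[0.1481, 0.1852],
 [0.1852, 0.4815]].

Step 3 — form the quadratic (x - mu)^T · Sigma^{-1} · (x - mu):
  Sigma^{-1} · (x - mu) = (-0.6667, -1.3333).
  (x - mu)^T · [Sigma^{-1} · (x - mu)] = (-2)·(-0.6667) + (-2)·(-1.3333) = 4.

Step 4 — take square root: d = √(4) ≈ 2.

d(x, mu) = √(4) ≈ 2


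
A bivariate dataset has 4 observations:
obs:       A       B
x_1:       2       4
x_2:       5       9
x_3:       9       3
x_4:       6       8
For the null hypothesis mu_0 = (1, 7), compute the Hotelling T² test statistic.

Step 1 — sample mean vector:
  mean(A) = (2 + 5 + 9 + 6) / 4 = 22/4 = 5.5
  mean(B) = (4 + 9 + 3 + 8) / 4 = 24/4 = 6
  x̄ = (5.5, 6),  deviation x̄ - mu_0 = (5.5, 6) - (1, 7) = (4.5, -1).

Step 2 — sample covariance matrix, S[i,j] = (1/(n-1)) · Σ_k (x_{k,i} - mean_i) · (x_{k,j} - mean_j), divisor n-1 = 3:
  S[A,A] = ((-3.5)·(-3.5) + (-0.5)·(-0.5) + (3.5)·(3.5) + (0.5)·(0.5)) / 3 = 25/3 = 8.3333
  S[A,B] = ((-3.5)·(-2) + (-0.5)·(3) + (3.5)·(-3) + (0.5)·(2)) / 3 = -4/3 = -1.3333
  S[B,B] = ((-2)·(-2) + (3)·(3) + (-3)·(-3) + (2)·(2)) / 3 = 26/3 = 8.6667
  S = [[8.3333, -1.3333],
 [-1.3333, 8.6667]].

Step 3 — invert S. det(S) = 8.3333·8.6667 - (-1.3333)² = 70.4444.
  S^{-1} = (1/det) · [[d, -b], [-b, a]] = [[0.123, 0.0189],
 [0.0189, 0.1183]].

Step 4 — quadratic form (x̄ - mu_0)^T · S^{-1} · (x̄ - mu_0):
  S^{-1} · (x̄ - mu_0) = (0.5347, -0.0331),
  (x̄ - mu_0)^T · [...] = (4.5)·(0.5347) + (-1)·(-0.0331) = 2.4393.

Step 5 — scale by n: T² = 4 · 2.4393 = 9.7571.

T² ≈ 9.7571


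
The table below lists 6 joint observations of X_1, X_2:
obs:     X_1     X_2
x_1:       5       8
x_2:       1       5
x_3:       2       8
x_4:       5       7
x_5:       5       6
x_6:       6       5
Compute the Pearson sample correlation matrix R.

Step 1 — column means:
  mean(X_1) = (5 + 1 + 2 + 5 + 5 + 6) / 6 = 24/6 = 4
  mean(X_2) = (8 + 5 + 8 + 7 + 6 + 5) / 6 = 39/6 = 6.5

Step 2 — sample variances and covariances s[i,j] = (1/(n-1)) · Σ_k (x_{k,i} - mean_i) · (x_{k,j} - mean_j), with n-1 = 5:
  s[X_1,X_1] = ((1)·(1) + (-3)·(-3) + (-2)·(-2) + (1)·(1) + (1)·(1) + (2)·(2)) / 5 = 20/5 = 4
  s[X_1,X_2] = ((1)·(1.5) + (-3)·(-1.5) + (-2)·(1.5) + (1)·(0.5) + (1)·(-0.5) + (2)·(-1.5)) / 5 = 0/5 = 0
  s[X_2,X_2] = ((1.5)·(1.5) + (-1.5)·(-1.5) + (1.5)·(1.5) + (0.5)·(0.5) + (-0.5)·(-0.5) + (-1.5)·(-1.5)) / 5 = 9.5/5 = 1.9
  Sample standard deviations s_i = √(s[i,i]):
  s(X_1) = √(4) = 2
  s(X_2) = √(1.9) = 1.3784

Step 3 — r_{ij} = s_{ij} / (s_i · s_j):
  r[X_1,X_1] = 1 (diagonal).
  r[X_1,X_2] = 0 / (2 · 1.3784) = 0 / 2.7568 = 0
  r[X_2,X_2] = 1 (diagonal).

R is symmetric with unit diagonal. Assembling:

R = [[1, 0],
 [0, 1]]


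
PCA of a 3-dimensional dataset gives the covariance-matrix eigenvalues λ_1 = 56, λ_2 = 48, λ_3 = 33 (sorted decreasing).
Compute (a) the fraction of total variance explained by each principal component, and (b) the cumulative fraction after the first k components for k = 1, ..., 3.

Step 1 — total variance = trace(Sigma) = Σ λ_i = 56 + 48 + 33 = 137.

Step 2 — fraction explained by component i = λ_i / Σ λ:
  PC1: 56/137 = 0.4088
  PC2: 48/137 = 0.3504
  PC3: 33/137 = 0.2409

Step 3 — cumulative fraction after k components = (λ_1 + ... + λ_k) / Σ λ:
  k = 1: 56/137 = 0.4088
  k = 2: (56 + 48)/137 = 104/137 = 0.7591
  k = 3: (56 + 48 + 33)/137 = 137/137 = 1

Summary (fraction, with percent):

explained: PC1 0.4088 (40.88%), PC2 0.3504 (35.04%), PC3 0.2409 (24.09%);  cumulative: 0.4088, 0.7591, 1


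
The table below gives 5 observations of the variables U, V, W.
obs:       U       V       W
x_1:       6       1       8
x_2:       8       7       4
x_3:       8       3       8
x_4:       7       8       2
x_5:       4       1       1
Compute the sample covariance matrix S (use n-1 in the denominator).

Step 1 — column means:
  mean(U) = (6 + 8 + 8 + 7 + 4) / 5 = 33/5 = 6.6
  mean(V) = (1 + 7 + 3 + 8 + 1) / 5 = 20/5 = 4
  mean(W) = (8 + 4 + 8 + 2 + 1) / 5 = 23/5 = 4.6

Step 2 — sample covariance S[i,j] = (1/(n-1)) · Σ_k (x_{k,i} - mean_i) · (x_{k,j} - mean_j), with n-1 = 4.
  S[U,U] = ((-0.6)·(-0.6) + (1.4)·(1.4) + (1.4)·(1.4) + (0.4)·(0.4) + (-2.6)·(-2.6)) / 4 = 11.2/4 = 2.8
  S[U,V] = ((-0.6)·(-3) + (1.4)·(3) + (1.4)·(-1) + (0.4)·(4) + (-2.6)·(-3)) / 4 = 14/4 = 3.5
  S[U,W] = ((-0.6)·(3.4) + (1.4)·(-0.6) + (1.4)·(3.4) + (0.4)·(-2.6) + (-2.6)·(-3.6)) / 4 = 10.2/4 = 2.55
  S[V,V] = ((-3)·(-3) + (3)·(3) + (-1)·(-1) + (4)·(4) + (-3)·(-3)) / 4 = 44/4 = 11
  S[V,W] = ((-3)·(3.4) + (3)·(-0.6) + (-1)·(3.4) + (4)·(-2.6) + (-3)·(-3.6)) / 4 = -15/4 = -3.75
  S[W,W] = ((3.4)·(3.4) + (-0.6)·(-0.6) + (3.4)·(3.4) + (-2.6)·(-2.6) + (-3.6)·(-3.6)) / 4 = 43.2/4 = 10.8

S is symmetric (S[j,i] = S[i,j]). Assembling:

S = [[2.8, 3.5, 2.55],
 [3.5, 11, -3.75],
 [2.55, -3.75, 10.8]]


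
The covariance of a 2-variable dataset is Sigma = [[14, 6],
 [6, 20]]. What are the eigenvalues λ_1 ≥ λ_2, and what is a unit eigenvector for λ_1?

Step 1 — characteristic polynomial of 2×2 Sigma:
  det(Sigma - λI) = λ² - trace · λ + det = 0.
  trace = 14 + 20 = 34, det = 14·20 - (6)² = 244.
Step 2 — discriminant:
  Δ = trace² - 4·det = 1156 - 976 = 180.
Step 3 — eigenvalues:
  λ = (trace ± √Δ)/2 = (34 ± 13.4164)/2,
  λ_1 = 23.7082,  λ_2 = 10.2918.

Step 4 — unit eigenvector for λ_1: solve (Sigma - λ_1 I)v = 0. First row:
  (14 - 23.7082)·v_x + (6)·v_y = 0, i.e. (-9.7082)·v_x + (6)·v_y = 0,
  so v ∝ (b, λ_1 - a) = (6, 9.7082) = u.
  ||u|| = √((6)² + (9.7082)²) = √(130.2492) ≈ 11.4127,
  v_1 = u/||u|| ≈ (0.5257, 0.8507) (||v_1|| = 1).

λ_1 = 23.7082,  λ_2 = 10.2918;  v_1 ≈ (0.5257, 0.8507)


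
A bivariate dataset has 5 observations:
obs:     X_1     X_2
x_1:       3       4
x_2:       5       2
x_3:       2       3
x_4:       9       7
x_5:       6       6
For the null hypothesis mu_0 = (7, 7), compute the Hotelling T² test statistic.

Step 1 — sample mean vector:
  mean(X_1) = (3 + 5 + 2 + 9 + 6) / 5 = 25/5 = 5
  mean(X_2) = (4 + 2 + 3 + 7 + 6) / 5 = 22/5 = 4.4
  x̄ = (5, 4.4),  deviation x̄ - mu_0 = (5, 4.4) - (7, 7) = (-2, -2.6).

Step 2 — sample covariance matrix, S[i,j] = (1/(n-1)) · Σ_k (x_{k,i} - mean_i) · (x_{k,j} - mean_j), divisor n-1 = 4:
  S[X_1,X_1] = ((-2)·(-2) + (0)·(0) + (-3)·(-3) + (4)·(4) + (1)·(1)) / 4 = 30/4 = 7.5
  S[X_1,X_2] = ((-2)·(-0.4) + (0)·(-2.4) + (-3)·(-1.4) + (4)·(2.6) + (1)·(1.6)) / 4 = 17/4 = 4.25
  S[X_2,X_2] = ((-0.4)·(-0.4) + (-2.4)·(-2.4) + (-1.4)·(-1.4) + (2.6)·(2.6) + (1.6)·(1.6)) / 4 = 17.2/4 = 4.3
  S = [[7.5, 4.25],
 [4.25, 4.3]].

Step 3 — invert S. det(S) = 7.5·4.3 - (4.25)² = 14.1875.
  S^{-1} = (1/det) · [[d, -b], [-b, a]] = [[0.3031, -0.2996],
 [-0.2996, 0.5286]].

Step 4 — quadratic form (x̄ - mu_0)^T · S^{-1} · (x̄ - mu_0):
  S^{-1} · (x̄ - mu_0) = (0.1727, -0.7753),
  (x̄ - mu_0)^T · [...] = (-2)·(0.1727) + (-2.6)·(-0.7753) = 1.6705.

Step 5 — scale by n: T² = 5 · 1.6705 = 8.3524.

T² ≈ 8.3524


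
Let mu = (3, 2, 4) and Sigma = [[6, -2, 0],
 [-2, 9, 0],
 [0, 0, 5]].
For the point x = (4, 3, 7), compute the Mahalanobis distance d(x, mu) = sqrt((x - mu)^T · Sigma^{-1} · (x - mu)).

Step 1 — centre the observation: (x - mu) = (1, 1, 3).

Step 2 — invert Sigma (cofactor / det for 3×3, or solve directly):
  Sigma^{-1} = [[0.18, 0.04, 0],
 [0.04, 0.12, 0],
 [0, 0, 0.2]].

Step 3 — form the quadratic (x - mu)^T · Sigma^{-1} · (x - mu):
  Sigma^{-1} · (x - mu) = (0.22, 0.16, 0.6).
  (x - mu)^T · [Sigma^{-1} · (x - mu)] = (1)·(0.22) + (1)·(0.16) + (3)·(0.6) = 2.18.

Step 4 — take square root: d = √(2.18) ≈ 1.4765.

d(x, mu) = √(2.18) ≈ 1.4765


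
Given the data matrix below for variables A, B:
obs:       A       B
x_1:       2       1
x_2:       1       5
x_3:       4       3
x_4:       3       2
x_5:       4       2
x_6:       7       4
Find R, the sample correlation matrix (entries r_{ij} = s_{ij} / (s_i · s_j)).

Step 1 — column means:
  mean(A) = (2 + 1 + 4 + 3 + 4 + 7) / 6 = 21/6 = 3.5
  mean(B) = (1 + 5 + 3 + 2 + 2 + 4) / 6 = 17/6 = 2.8333

Step 2 — sample variances and covariances s[i,j] = (1/(n-1)) · Σ_k (x_{k,i} - mean_i) · (x_{k,j} - mean_j), with n-1 = 5:
  s[A,A] = ((-1.5)·(-1.5) + (-2.5)·(-2.5) + (0.5)·(0.5) + (-0.5)·(-0.5) + (0.5)·(0.5) + (3.5)·(3.5)) / 5 = 21.5/5 = 4.3
  s[A,B] = ((-1.5)·(-1.8333) + (-2.5)·(2.1667) + (0.5)·(0.1667) + (-0.5)·(-0.8333) + (0.5)·(-0.8333) + (3.5)·(1.1667)) / 5 = 1.5/5 = 0.3
  s[B,B] = ((-1.8333)·(-1.8333) + (2.1667)·(2.1667) + (0.1667)·(0.1667) + (-0.8333)·(-0.8333) + (-0.8333)·(-0.8333) + (1.1667)·(1.1667)) / 5 = 10.8333/5 = 2.1667
  Sample standard deviations s_i = √(s[i,i]):
  s(A) = √(4.3) = 2.0736
  s(B) = √(2.1667) = 1.472

Step 3 — r_{ij} = s_{ij} / (s_i · s_j):
  r[A,A] = 1 (diagonal).
  r[A,B] = 0.3 / (2.0736 · 1.472) = 0.3 / 3.0523 = 0.0983
  r[B,B] = 1 (diagonal).

R is symmetric with unit diagonal. Assembling:

R = [[1, 0.0983],
 [0.0983, 1]]


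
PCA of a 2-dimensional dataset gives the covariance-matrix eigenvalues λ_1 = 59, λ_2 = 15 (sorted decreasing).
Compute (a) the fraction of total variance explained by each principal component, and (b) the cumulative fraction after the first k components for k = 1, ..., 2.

Step 1 — total variance = trace(Sigma) = Σ λ_i = 59 + 15 = 74.

Step 2 — fraction explained by component i = λ_i / Σ λ:
  PC1: 59/74 = 0.7973
  PC2: 15/74 = 0.2027

Step 3 — cumulative fraction after k components = (λ_1 + ... + λ_k) / Σ λ:
  k = 1: 59/74 = 0.7973
  k = 2: (59 + 15)/74 = 74/74 = 1

Summary (fraction, with percent):

explained: PC1 0.7973 (79.73%), PC2 0.2027 (20.27%);  cumulative: 0.7973, 1


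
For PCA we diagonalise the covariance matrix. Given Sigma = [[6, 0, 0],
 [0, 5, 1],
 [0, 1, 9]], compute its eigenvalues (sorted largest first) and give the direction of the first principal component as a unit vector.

Step 1 — characteristic polynomial p(λ) = det(λI - Sigma) = λ³ - tr·λ² + c_1·λ - det, where tr = trace, c_1 = sum of the principal 2×2 minors, det = det(Sigma):
  tr = 6 + 5 + 9 = 20,
  c_1 = (6·5 - (0)²) + (6·9 - (0)²) + (5·9 - (1)²) = 30 + 54 + 44 = 128,
  det = 6·(5·9 - (1)²) - (0)·((0)·9 - (1)·(0)) + (0)·((0)·(1) - 5·(0)) = 6·(44) - (0)·(0) + (0)·(0) = 264.
  So p(λ) = λ³ - 20λ² + 128λ - 264.
Step 2 — look for an integer root (rational root theorem: any rational root is an integer divisor of 264). Testing λ = 6:
  p(6) = 216 - 720 + 768 - 264 = 0  ✓
  Dividing out (λ - 6): p(λ) = (λ - 6)(λ² - 14λ + 44).
Step 3 — remaining eigenvalues from the quadratic λ² - 14λ + 44 = 0:
  Δ = 14² - 4·44 = 196 - 176 = 20,  λ = (14 ± √20)/2 = (14 ± 4.4721)/2 ≈ 9.2361 or 4.7639.
  Sorted: λ_1 = 9.2361,  λ_2 = 6,  λ_3 = 4.7639  (check: sum = 20 = tr ✓).

Step 4 — unit eigenvector for λ_1 ≈ 9.2361: v spans the null space of (Sigma - λ_1 I), whose rows are
  r_1 = (-3.2361, 0, 0),  r_2 = (0, -4.2361, 1),  r_3 = (0, 1, -0.2361).
  v is orthogonal to every row, so take v ∝ r_1 × r_2 = ((0)·(1) - (0)·(-4.2361), (0)·(0) - (-3.2361)·(1), (-3.2361)·(-4.2361) - (0)·(0)) ≈ (0, 3.2361, 13.7082).
  Let u = (0, 3.2361, 13.7082).
  ||u|| = √((0)² + (3.2361)² + (13.7082)²) = √(198.387) ≈ 14.085,  v_1 = u/||u|| ≈ (0, 0.2298, 0.9732) (||v_1|| = 1).

λ_1 = 9.2361,  λ_2 = 6,  λ_3 = 4.7639;  v_1 ≈ (0, 0.2298, 0.9732)


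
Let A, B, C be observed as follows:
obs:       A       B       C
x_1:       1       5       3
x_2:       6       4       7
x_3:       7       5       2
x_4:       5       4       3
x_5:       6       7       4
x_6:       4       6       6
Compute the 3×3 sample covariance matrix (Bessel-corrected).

Step 1 — column means:
  mean(A) = (1 + 6 + 7 + 5 + 6 + 4) / 6 = 29/6 = 4.8333
  mean(B) = (5 + 4 + 5 + 4 + 7 + 6) / 6 = 31/6 = 5.1667
  mean(C) = (3 + 7 + 2 + 3 + 4 + 6) / 6 = 25/6 = 4.1667

Step 2 — sample covariance S[i,j] = (1/(n-1)) · Σ_k (x_{k,i} - mean_i) · (x_{k,j} - mean_j), with n-1 = 5.
  S[A,A] = ((-3.8333)·(-3.8333) + (1.1667)·(1.1667) + (2.1667)·(2.1667) + (0.1667)·(0.1667) + (1.1667)·(1.1667) + (-0.8333)·(-0.8333)) / 5 = 22.8333/5 = 4.5667
  S[A,B] = ((-3.8333)·(-0.1667) + (1.1667)·(-1.1667) + (2.1667)·(-0.1667) + (0.1667)·(-1.1667) + (1.1667)·(1.8333) + (-0.8333)·(0.8333)) / 5 = 0.1667/5 = 0.0333
  S[A,C] = ((-3.8333)·(-1.1667) + (1.1667)·(2.8333) + (2.1667)·(-2.1667) + (0.1667)·(-1.1667) + (1.1667)·(-0.1667) + (-0.8333)·(1.8333)) / 5 = 1.1667/5 = 0.2333
  S[B,B] = ((-0.1667)·(-0.1667) + (-1.1667)·(-1.1667) + (-0.1667)·(-0.1667) + (-1.1667)·(-1.1667) + (1.8333)·(1.8333) + (0.8333)·(0.8333)) / 5 = 6.8333/5 = 1.3667
  S[B,C] = ((-0.1667)·(-1.1667) + (-1.1667)·(2.8333) + (-0.1667)·(-2.1667) + (-1.1667)·(-1.1667) + (1.8333)·(-0.1667) + (0.8333)·(1.8333)) / 5 = -0.1667/5 = -0.0333
  S[C,C] = ((-1.1667)·(-1.1667) + (2.8333)·(2.8333) + (-2.1667)·(-2.1667) + (-1.1667)·(-1.1667) + (-0.1667)·(-0.1667) + (1.8333)·(1.8333)) / 5 = 18.8333/5 = 3.7667

S is symmetric (S[j,i] = S[i,j]). Assembling:

S = [[4.5667, 0.0333, 0.2333],
 [0.0333, 1.3667, -0.0333],
 [0.2333, -0.0333, 3.7667]]


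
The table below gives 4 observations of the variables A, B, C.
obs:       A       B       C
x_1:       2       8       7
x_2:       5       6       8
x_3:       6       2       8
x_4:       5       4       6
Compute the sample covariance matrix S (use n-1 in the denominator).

Step 1 — column means:
  mean(A) = (2 + 5 + 6 + 5) / 4 = 18/4 = 4.5
  mean(B) = (8 + 6 + 2 + 4) / 4 = 20/4 = 5
  mean(C) = (7 + 8 + 8 + 6) / 4 = 29/4 = 7.25

Step 2 — sample covariance S[i,j] = (1/(n-1)) · Σ_k (x_{k,i} - mean_i) · (x_{k,j} - mean_j), with n-1 = 3.
  S[A,A] = ((-2.5)·(-2.5) + (0.5)·(0.5) + (1.5)·(1.5) + (0.5)·(0.5)) / 3 = 9/3 = 3
  S[A,B] = ((-2.5)·(3) + (0.5)·(1) + (1.5)·(-3) + (0.5)·(-1)) / 3 = -12/3 = -4
  S[A,C] = ((-2.5)·(-0.25) + (0.5)·(0.75) + (1.5)·(0.75) + (0.5)·(-1.25)) / 3 = 1.5/3 = 0.5
  S[B,B] = ((3)·(3) + (1)·(1) + (-3)·(-3) + (-1)·(-1)) / 3 = 20/3 = 6.6667
  S[B,C] = ((3)·(-0.25) + (1)·(0.75) + (-3)·(0.75) + (-1)·(-1.25)) / 3 = -1/3 = -0.3333
  S[C,C] = ((-0.25)·(-0.25) + (0.75)·(0.75) + (0.75)·(0.75) + (-1.25)·(-1.25)) / 3 = 2.75/3 = 0.9167

S is symmetric (S[j,i] = S[i,j]). Assembling:

S = [[3, -4, 0.5],
 [-4, 6.6667, -0.3333],
 [0.5, -0.3333, 0.9167]]


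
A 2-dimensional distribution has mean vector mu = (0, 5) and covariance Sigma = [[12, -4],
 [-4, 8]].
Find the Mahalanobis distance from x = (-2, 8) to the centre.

Step 1 — centre the observation: (x - mu) = (-2, 3).

Step 2 — invert Sigma. det(Sigma) = 12·8 - (-4)² = 80.
  Sigma^{-1} = (1/det) · [[d, -b], [-b, a]] = [[0.1, 0.05],
 [0.05, 0.15]].

Step 3 — form the quadratic (x - mu)^T · Sigma^{-1} · (x - mu):
  Sigma^{-1} · (x - mu) = (-0.05, 0.35).
  (x - mu)^T · [Sigma^{-1} · (x - mu)] = (-2)·(-0.05) + (3)·(0.35) = 1.15.

Step 4 — take square root: d = √(1.15) ≈ 1.0724.

d(x, mu) = √(1.15) ≈ 1.0724


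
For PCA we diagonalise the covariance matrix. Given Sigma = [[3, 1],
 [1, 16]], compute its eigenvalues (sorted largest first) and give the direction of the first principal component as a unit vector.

Step 1 — characteristic polynomial of 2×2 Sigma:
  det(Sigma - λI) = λ² - trace · λ + det = 0.
  trace = 3 + 16 = 19, det = 3·16 - (1)² = 47.
Step 2 — discriminant:
  Δ = trace² - 4·det = 361 - 188 = 173.
Step 3 — eigenvalues:
  λ = (trace ± √Δ)/2 = (19 ± 13.1529)/2,
  λ_1 = 16.0765,  λ_2 = 2.9235.

Step 4 — unit eigenvector for λ_1: solve (Sigma - λ_1 I)v = 0. First row:
  (3 - 16.0765)·v_x + (1)·v_y = 0, i.e. (-13.0765)·v_x + (1)·v_y = 0,
  so v ∝ (b, λ_1 - a) = (1, 13.0765) = u.
  ||u|| = √((1)² + (13.0765)²) = √(171.9942) ≈ 13.1147,
  v_1 = u/||u|| ≈ (0.0763, 0.9971) (||v_1|| = 1).

λ_1 = 16.0765,  λ_2 = 2.9235;  v_1 ≈ (0.0763, 0.9971)


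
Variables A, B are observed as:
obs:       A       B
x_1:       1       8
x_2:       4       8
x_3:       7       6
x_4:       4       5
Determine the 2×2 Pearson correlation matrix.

Step 1 — column means:
  mean(A) = (1 + 4 + 7 + 4) / 4 = 16/4 = 4
  mean(B) = (8 + 8 + 6 + 5) / 4 = 27/4 = 6.75

Step 2 — sample variances and covariances s[i,j] = (1/(n-1)) · Σ_k (x_{k,i} - mean_i) · (x_{k,j} - mean_j), with n-1 = 3:
  s[A,A] = ((-3)·(-3) + (0)·(0) + (3)·(3) + (0)·(0)) / 3 = 18/3 = 6
  s[A,B] = ((-3)·(1.25) + (0)·(1.25) + (3)·(-0.75) + (0)·(-1.75)) / 3 = -6/3 = -2
  s[B,B] = ((1.25)·(1.25) + (1.25)·(1.25) + (-0.75)·(-0.75) + (-1.75)·(-1.75)) / 3 = 6.75/3 = 2.25
  Sample standard deviations s_i = √(s[i,i]):
  s(A) = √(6) = 2.4495
  s(B) = √(2.25) = 1.5

Step 3 — r_{ij} = s_{ij} / (s_i · s_j):
  r[A,A] = 1 (diagonal).
  r[A,B] = -2 / (2.4495 · 1.5) = -2 / 3.6742 = -0.5443
  r[B,B] = 1 (diagonal).

R is symmetric with unit diagonal. Assembling:

R = [[1, -0.5443],
 [-0.5443, 1]]


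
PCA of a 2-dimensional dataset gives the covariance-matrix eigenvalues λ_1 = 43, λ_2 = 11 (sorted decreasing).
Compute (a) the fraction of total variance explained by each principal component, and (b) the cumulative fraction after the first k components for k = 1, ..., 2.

Step 1 — total variance = trace(Sigma) = Σ λ_i = 43 + 11 = 54.

Step 2 — fraction explained by component i = λ_i / Σ λ:
  PC1: 43/54 = 0.7963
  PC2: 11/54 = 0.2037

Step 3 — cumulative fraction after k components = (λ_1 + ... + λ_k) / Σ λ:
  k = 1: 43/54 = 0.7963
  k = 2: (43 + 11)/54 = 54/54 = 1

Summary (fraction, with percent):

explained: PC1 0.7963 (79.63%), PC2 0.2037 (20.37%);  cumulative: 0.7963, 1


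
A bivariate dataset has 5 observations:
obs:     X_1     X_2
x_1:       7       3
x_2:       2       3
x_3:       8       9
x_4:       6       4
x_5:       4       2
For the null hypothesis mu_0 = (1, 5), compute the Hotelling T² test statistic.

Step 1 — sample mean vector:
  mean(X_1) = (7 + 2 + 8 + 6 + 4) / 5 = 27/5 = 5.4
  mean(X_2) = (3 + 3 + 9 + 4 + 2) / 5 = 21/5 = 4.2
  x̄ = (5.4, 4.2),  deviation x̄ - mu_0 = (5.4, 4.2) - (1, 5) = (4.4, -0.8).

Step 2 — sample covariance matrix, S[i,j] = (1/(n-1)) · Σ_k (x_{k,i} - mean_i) · (x_{k,j} - mean_j), divisor n-1 = 4:
  S[X_1,X_1] = ((1.6)·(1.6) + (-3.4)·(-3.4) + (2.6)·(2.6) + (0.6)·(0.6) + (-1.4)·(-1.4)) / 4 = 23.2/4 = 5.8
  S[X_1,X_2] = ((1.6)·(-1.2) + (-3.4)·(-1.2) + (2.6)·(4.8) + (0.6)·(-0.2) + (-1.4)·(-2.2)) / 4 = 17.6/4 = 4.4
  S[X_2,X_2] = ((-1.2)·(-1.2) + (-1.2)·(-1.2) + (4.8)·(4.8) + (-0.2)·(-0.2) + (-2.2)·(-2.2)) / 4 = 30.8/4 = 7.7
  S = [[5.8, 4.4],
 [4.4, 7.7]].

Step 3 — invert S. det(S) = 5.8·7.7 - (4.4)² = 25.3.
  S^{-1} = (1/det) · [[d, -b], [-b, a]] = [[0.3043, -0.1739],
 [-0.1739, 0.2292]].

Step 4 — quadratic form (x̄ - mu_0)^T · S^{-1} · (x̄ - mu_0):
  S^{-1} · (x̄ - mu_0) = (1.4783, -0.9486),
  (x̄ - mu_0)^T · [...] = (4.4)·(1.4783) + (-0.8)·(-0.9486) = 7.2632.

Step 5 — scale by n: T² = 5 · 7.2632 = 36.3162.

T² ≈ 36.3162


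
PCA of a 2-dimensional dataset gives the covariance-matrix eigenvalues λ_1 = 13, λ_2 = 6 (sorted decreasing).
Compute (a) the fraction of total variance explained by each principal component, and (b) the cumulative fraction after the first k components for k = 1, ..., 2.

Step 1 — total variance = trace(Sigma) = Σ λ_i = 13 + 6 = 19.

Step 2 — fraction explained by component i = λ_i / Σ λ:
  PC1: 13/19 = 0.6842
  PC2: 6/19 = 0.3158

Step 3 — cumulative fraction after k components = (λ_1 + ... + λ_k) / Σ λ:
  k = 1: 13/19 = 0.6842
  k = 2: (13 + 6)/19 = 19/19 = 1

Summary (fraction, with percent):

explained: PC1 0.6842 (68.42%), PC2 0.3158 (31.58%);  cumulative: 0.6842, 1


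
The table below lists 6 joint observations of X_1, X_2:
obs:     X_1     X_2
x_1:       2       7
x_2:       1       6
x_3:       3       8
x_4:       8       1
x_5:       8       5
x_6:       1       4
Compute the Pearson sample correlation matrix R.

Step 1 — column means:
  mean(X_1) = (2 + 1 + 3 + 8 + 8 + 1) / 6 = 23/6 = 3.8333
  mean(X_2) = (7 + 6 + 8 + 1 + 5 + 4) / 6 = 31/6 = 5.1667

Step 2 — sample variances and covariances s[i,j] = (1/(n-1)) · Σ_k (x_{k,i} - mean_i) · (x_{k,j} - mean_j), with n-1 = 5:
  s[X_1,X_1] = ((-1.8333)·(-1.8333) + (-2.8333)·(-2.8333) + (-0.8333)·(-0.8333) + (4.1667)·(4.1667) + (4.1667)·(4.1667) + (-2.8333)·(-2.8333)) / 5 = 54.8333/5 = 10.9667
  s[X_1,X_2] = ((-1.8333)·(1.8333) + (-2.8333)·(0.8333) + (-0.8333)·(2.8333) + (4.1667)·(-4.1667) + (4.1667)·(-0.1667) + (-2.8333)·(-1.1667)) / 5 = -22.8333/5 = -4.5667
  s[X_2,X_2] = ((1.8333)·(1.8333) + (0.8333)·(0.8333) + (2.8333)·(2.8333) + (-4.1667)·(-4.1667) + (-0.1667)·(-0.1667) + (-1.1667)·(-1.1667)) / 5 = 30.8333/5 = 6.1667
  Sample standard deviations s_i = √(s[i,i]):
  s(X_1) = √(10.9667) = 3.3116
  s(X_2) = √(6.1667) = 2.4833

Step 3 — r_{ij} = s_{ij} / (s_i · s_j):
  r[X_1,X_1] = 1 (diagonal).
  r[X_1,X_2] = -4.5667 / (3.3116 · 2.4833) = -4.5667 / 8.2236 = -0.5553
  r[X_2,X_2] = 1 (diagonal).

R is symmetric with unit diagonal. Assembling:

R = [[1, -0.5553],
 [-0.5553, 1]]


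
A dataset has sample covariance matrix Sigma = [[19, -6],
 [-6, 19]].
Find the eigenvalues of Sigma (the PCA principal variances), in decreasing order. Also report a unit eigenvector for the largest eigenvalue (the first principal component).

Step 1 — characteristic polynomial of 2×2 Sigma:
  det(Sigma - λI) = λ² - trace · λ + det = 0.
  trace = 19 + 19 = 38, det = 19·19 - (-6)² = 325.
Step 2 — discriminant:
  Δ = trace² - 4·det = 1444 - 1300 = 144.
Step 3 — eigenvalues:
  λ = (trace ± √Δ)/2 = (38 ± 12)/2,
  λ_1 = 25,  λ_2 = 13.

Step 4 — unit eigenvector for λ_1: solve (Sigma - λ_1 I)v = 0. First row:
  (19 - 25)·v_x + (-6)·v_y = 0, i.e. (-6)·v_x + (-6)·v_y = 0,
  so v ∝ (b, λ_1 - a) = (-6, 6); multiply by -1 so the first entry is positive: u = (6, -6).
  ||u|| = √((6)² + (-6)²) = √(72) ≈ 8.4853,
  v_1 = u/||u|| ≈ (0.7071, -0.7071) (||v_1|| = 1).

λ_1 = 25,  λ_2 = 13;  v_1 ≈ (0.7071, -0.7071)


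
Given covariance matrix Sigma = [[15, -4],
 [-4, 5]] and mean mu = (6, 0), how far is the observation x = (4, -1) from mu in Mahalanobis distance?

Step 1 — centre the observation: (x - mu) = (-2, -1).

Step 2 — invert Sigma. det(Sigma) = 15·5 - (-4)² = 59.
  Sigma^{-1} = (1/det) · [[d, -b], [-b, a]] = [[0.0847, 0.0678],
 [0.0678, 0.2542]].

Step 3 — form the quadratic (x - mu)^T · Sigma^{-1} · (x - mu):
  Sigma^{-1} · (x - mu) = (-0.2373, -0.3898).
  (x - mu)^T · [Sigma^{-1} · (x - mu)] = (-2)·(-0.2373) + (-1)·(-0.3898) = 0.8644.

Step 4 — take square root: d = √(0.8644) ≈ 0.9297.

d(x, mu) = √(0.8644) ≈ 0.9297


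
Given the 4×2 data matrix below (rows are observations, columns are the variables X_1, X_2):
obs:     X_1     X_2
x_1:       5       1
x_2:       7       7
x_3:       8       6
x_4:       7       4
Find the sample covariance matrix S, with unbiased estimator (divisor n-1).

Step 1 — column means:
  mean(X_1) = (5 + 7 + 8 + 7) / 4 = 27/4 = 6.75
  mean(X_2) = (1 + 7 + 6 + 4) / 4 = 18/4 = 4.5

Step 2 — sample covariance S[i,j] = (1/(n-1)) · Σ_k (x_{k,i} - mean_i) · (x_{k,j} - mean_j), with n-1 = 3.
  S[X_1,X_1] = ((-1.75)·(-1.75) + (0.25)·(0.25) + (1.25)·(1.25) + (0.25)·(0.25)) / 3 = 4.75/3 = 1.5833
  S[X_1,X_2] = ((-1.75)·(-3.5) + (0.25)·(2.5) + (1.25)·(1.5) + (0.25)·(-0.5)) / 3 = 8.5/3 = 2.8333
  S[X_2,X_2] = ((-3.5)·(-3.5) + (2.5)·(2.5) + (1.5)·(1.5) + (-0.5)·(-0.5)) / 3 = 21/3 = 7

S is symmetric (S[j,i] = S[i,j]). Assembling:

S = [[1.5833, 2.8333],
 [2.8333, 7]]


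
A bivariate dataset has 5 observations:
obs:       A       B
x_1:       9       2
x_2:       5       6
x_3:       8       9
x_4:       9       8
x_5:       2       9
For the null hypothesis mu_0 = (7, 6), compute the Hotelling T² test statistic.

Step 1 — sample mean vector:
  mean(A) = (9 + 5 + 8 + 9 + 2) / 5 = 33/5 = 6.6
  mean(B) = (2 + 6 + 9 + 8 + 9) / 5 = 34/5 = 6.8
  x̄ = (6.6, 6.8),  deviation x̄ - mu_0 = (6.6, 6.8) - (7, 6) = (-0.4, 0.8).

Step 2 — sample covariance matrix, S[i,j] = (1/(n-1)) · Σ_k (x_{k,i} - mean_i) · (x_{k,j} - mean_j), divisor n-1 = 4:
  S[A,A] = ((2.4)·(2.4) + (-1.6)·(-1.6) + (1.4)·(1.4) + (2.4)·(2.4) + (-4.6)·(-4.6)) / 4 = 37.2/4 = 9.3
  S[A,B] = ((2.4)·(-4.8) + (-1.6)·(-0.8) + (1.4)·(2.2) + (2.4)·(1.2) + (-4.6)·(2.2)) / 4 = -14.4/4 = -3.6
  S[B,B] = ((-4.8)·(-4.8) + (-0.8)·(-0.8) + (2.2)·(2.2) + (1.2)·(1.2) + (2.2)·(2.2)) / 4 = 34.8/4 = 8.7
  S = [[9.3, -3.6],
 [-3.6, 8.7]].

Step 3 — invert S. det(S) = 9.3·8.7 - (-3.6)² = 67.95.
  S^{-1} = (1/det) · [[d, -b], [-b, a]] = [[0.128, 0.053],
 [0.053, 0.1369]].

Step 4 — quadratic form (x̄ - mu_0)^T · S^{-1} · (x̄ - mu_0):
  S^{-1} · (x̄ - mu_0) = (-0.0088, 0.0883),
  (x̄ - mu_0)^T · [...] = (-0.4)·(-0.0088) + (0.8)·(0.0883) = 0.0742.

Step 5 — scale by n: T² = 5 · 0.0742 = 0.3709.

T² ≈ 0.3709
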